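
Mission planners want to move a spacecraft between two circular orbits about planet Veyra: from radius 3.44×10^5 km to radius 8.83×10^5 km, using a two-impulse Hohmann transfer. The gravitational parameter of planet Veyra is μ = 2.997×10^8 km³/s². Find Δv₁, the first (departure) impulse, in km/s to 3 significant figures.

Δv₁ = 5.89 km/s

The Hohmann ellipse has a_t = (r₁ + r₂)/2 = 6.135×10^5 km.
Circular speed at r = 3.440×10^5 km: v_c = √(μ/r) = 29.5165 km/s.
Transfer-orbit speed at the same r (vis-viva, a = a_t): v_t = √[μ(2/r − 1/a_t)] = 35.4109 km/s.
Δv₁ = |v_t − v_c| = |35.4109 − 29.5165| = 5.894 km/s.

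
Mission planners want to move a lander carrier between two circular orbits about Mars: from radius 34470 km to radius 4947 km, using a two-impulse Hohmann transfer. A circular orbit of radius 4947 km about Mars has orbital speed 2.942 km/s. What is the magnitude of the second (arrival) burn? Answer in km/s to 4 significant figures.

Δv₂ = 0.9488 km/s

From the circular-orbit relation v² = μ/r at r = 4947 km: μ = v²r = (2.942)² × 4947 = 42818.1 km³/s².
The Hohmann ellipse has a_t = (r₁ + r₂)/2 = 19708.5 km.
On the circular orbit at r = 4947 km, v_c = √(μ/r) = 2.9420 km/s.
Transfer-orbit speed at the same r (vis-viva, a = a_t): v_t = √[μ(2/r − 1/a_t)] = 3.8908 km/s.
Δv₂ = |v_t − v_c| = |3.8908 − 2.9420| = 0.9488 km/s.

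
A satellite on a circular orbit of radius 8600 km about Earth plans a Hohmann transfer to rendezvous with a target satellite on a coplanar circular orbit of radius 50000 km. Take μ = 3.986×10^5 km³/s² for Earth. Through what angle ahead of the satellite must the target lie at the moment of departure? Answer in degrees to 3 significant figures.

Semi-major axis of the transfer orbit: a_t = (8600 + 50000)/2 = 29300 km.
Transfer time t = π√(a_t³/μ) = 24956.4 s.
Target angular speed ω₂ = √(μ/r₂³) = 5.64695×10^-5 rad/s.
Angle swept by the target during transfer: ω₂·t = 1.40928 rad = 80.746°.
Arrival is 180° from departure on the ellipse, so φ = 180° − 80.746° = 99.3°.

φ = 99.3°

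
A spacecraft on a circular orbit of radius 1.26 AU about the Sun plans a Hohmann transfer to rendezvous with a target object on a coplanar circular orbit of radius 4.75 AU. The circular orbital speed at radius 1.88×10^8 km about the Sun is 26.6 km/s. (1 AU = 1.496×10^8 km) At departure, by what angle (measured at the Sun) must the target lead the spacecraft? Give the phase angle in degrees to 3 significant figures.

φ = 89.4°

From the circular-orbit relation v² = μ/r at r = 1.88×10^8 km: μ = v²r = (26.6)² × 1.88×10^8 = 1.33021×10^11 km³/s².
In km: r₁ = 1.26 × 1.496×10^8 = 1.88496×10^8 km; r₂ = 4.75 × 1.496×10^8 = 7.106×10^8 km.
Semi-major axis of the transfer orbit: a_t = (1.88496×10^8 + 7.106×10^8)/2 = 4.49548×10^8 km.
Transfer time t = π√(a_t³/μ) = 8.2102×10^7 s.
Target angular speed ω₂ = √(μ/r₂³) = 1.9254×10^-8 rad/s.
Angle swept by the target during transfer: ω₂·t = 1.5808 rad = 90.57°.
The spacecraft traverses 180° on the transfer ellipse, so the target must lead by 180° − 90.57° = 89.4°.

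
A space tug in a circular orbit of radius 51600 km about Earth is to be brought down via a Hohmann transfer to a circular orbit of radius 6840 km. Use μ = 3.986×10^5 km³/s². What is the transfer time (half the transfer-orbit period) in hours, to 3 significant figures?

The Hohmann ellipse has a_t = (r₁ + r₂)/2 = 29220 km.
By Kepler's third law the transfer-orbit period is T = 2π√(a_t³/μ), so t = T/2 = 24850 s.
Converting: 24850 s ÷ 3600 s/hour = 6.90 hours.

t = 6.90 hours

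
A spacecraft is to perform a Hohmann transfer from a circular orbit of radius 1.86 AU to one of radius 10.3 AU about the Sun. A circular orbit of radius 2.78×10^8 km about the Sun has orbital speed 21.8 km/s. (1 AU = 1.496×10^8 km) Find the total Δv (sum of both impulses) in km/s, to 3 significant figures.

From the circular-orbit relation v² = μ/r at r = 2.78×10^8 km: μ = v²r = (21.8)² × 2.78×10^8 = 1.32117×10^11 km³/s².
In km: r₁ = 1.86 × 1.496×10^8 = 2.78256×10^8 km; r₂ = 10.3 × 1.496×10^8 = 1.54088×10^9 km.
Transfer-ellipse semi-major axis a_t = (r₁ + r₂)/2 = (2.78256×10^8 + 1.54088×10^9)/2 = 9.09568×10^8 km.
Circular speed at r₁: v₁ = √(μ/r₁) = √(1.32117×10^11/2.78256×10^8) = 21.790 km/s.
Transfer-orbit speed at r₁ (v² = μ(2/r − 1/a)): v_p = √[μ(2/r₁ − 1/a_t)] = 28.361 km/s.
First burn Δv₁ = |v_p − v₁| = 6.571 km/s.
At r₂, v₂ = √(μ/r₂) = 9.260 km/s.
Transfer-orbit speed at r₂: v_a = √[μ(2/r₂ − 1/a_t)] = 5.122 km/s.
Second burn Δv₂ = |v₂ − v_a| = 4.138 km/s.
Δv = Δv₁ + Δv₂ = 6.571 + 4.138 = 10.71 km/s.

Δv = 10.7 km/s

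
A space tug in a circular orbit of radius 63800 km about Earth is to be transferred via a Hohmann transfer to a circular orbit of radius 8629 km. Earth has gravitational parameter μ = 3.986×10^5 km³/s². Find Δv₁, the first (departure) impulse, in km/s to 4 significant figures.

Δv₁ = 1.279 km/s

The Hohmann ellipse has a_t = (r₁ + r₂)/2 = 36214.5 km.
Circular speed at r = 63800 km: v_c = √(μ/r) = 2.4995 km/s.
Transfer-orbit speed at the same r (vis-viva, a = a_t): v_t = √[μ(2/r − 1/a_t)] = 1.2201 km/s.
Δv₁ = |v_t − v_c| = |1.2201 − 2.4995| = 1.279 km/s.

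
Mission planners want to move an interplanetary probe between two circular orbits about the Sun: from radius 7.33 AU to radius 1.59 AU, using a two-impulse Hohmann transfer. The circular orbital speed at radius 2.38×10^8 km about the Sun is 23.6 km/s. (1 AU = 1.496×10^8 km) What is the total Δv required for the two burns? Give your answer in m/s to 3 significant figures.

Δv = 11100 m/s

From the circular-orbit relation v² = μ/r at r = 2.38×10^8 km: μ = v²r = (23.6)² × 2.38×10^8 = 1.32556×10^11 km³/s².
In km: r₁ = 7.33 × 1.496×10^8 = 1.096568×10^9 km; r₂ = 1.59 × 1.496×10^8 = 2.37864×10^8 km.
Semi-major axis of the transfer orbit: a_t = (1.096568×10^9 + 2.37864×10^8)/2 = 6.67216×10^8 km.
At r₁ the circular-orbit speed is v₁ = √(μ/r₁) = 10.995 km/s.
On the transfer ellipse at r₁, vis-viva equation gives v_a = √[μ(2/r₁ − 1/a_t)] = 6.5647 km/s.
First burn Δv₁ = |v_a − v₁| = 4.430 km/s.
At r₂, v₂ = √(μ/r₂) = 23.607 km/s.
Transfer-orbit speed at r₂: v_p = √[μ(2/r₂ − 1/a_t)] = 30.264 km/s.
Second burn Δv₂ = |v₂ − v_p| = 6.657 km/s.
Total Δv = Δv₁ + Δv₂ = 11.09 km/s.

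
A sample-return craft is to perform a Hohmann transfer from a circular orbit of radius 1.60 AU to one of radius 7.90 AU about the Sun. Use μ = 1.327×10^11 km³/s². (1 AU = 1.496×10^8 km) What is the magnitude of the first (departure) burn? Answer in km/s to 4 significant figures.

In km: r₁ = 1.60 × 1.496×10^8 = 2.3936×10^8 km; r₂ = 7.90 × 1.496×10^8 = 1.18184×10^9 km.
The Hohmann ellipse has a_t = (r₁ + r₂)/2 = 7.106×10^8 km.
Circular speed at r = 2.3936×10^8 km: v_c = √(μ/r) = 23.55 km/s.
Vis-viva on the transfer ellipse at r = 2.3936×10^8 km gives v_t = √[μ(2/r − 1/a_t)] = 30.37 km/s.
Δv₁ = |v_t − v_c| = |30.37 − 23.55| = 6.820 km/s.

Δv₁ = 6.820 km/s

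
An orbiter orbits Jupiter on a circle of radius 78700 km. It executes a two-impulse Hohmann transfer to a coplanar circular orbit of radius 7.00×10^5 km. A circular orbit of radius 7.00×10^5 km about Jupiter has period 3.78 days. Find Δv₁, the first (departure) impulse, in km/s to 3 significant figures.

Δv₁ = 13.7 km/s

From Kepler's third law T² = 4π²r³/μ at r = 7.00×10^5 km, T = 3.78 days = 3.78 × 86400 s = 3.26592×10^5 s: μ = 4π²r³/T² = 1.26953×10^8 km³/s².
Semi-major axis of the transfer orbit: a_t = (78700 + 7.000×10^5)/2 = 3.8935×10^5 km.
Circular speed at r = 78700 km: v_c = √(μ/r) = 40.16 km/s.
Transfer-orbit speed at the same r (vis-viva, a = a_t): v_t = √[μ(2/r − 1/a_t)] = 53.85 km/s.
Δv₁ = |v_t − v_c| = |53.85 − 40.16| = 13.69 km/s.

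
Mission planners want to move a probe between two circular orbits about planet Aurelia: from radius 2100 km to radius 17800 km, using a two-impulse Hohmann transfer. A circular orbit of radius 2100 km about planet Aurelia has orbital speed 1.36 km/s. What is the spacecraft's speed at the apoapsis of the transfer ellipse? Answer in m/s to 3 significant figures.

From the circular-orbit relation v² = μ/r at r = 2100 km: μ = v²r = (1.36)² × 2100 = 3884.16 km³/s².
Transfer-ellipse semi-major axis a_t = (r₁ + r₂)/2 = (2100 + 17800)/2 = 9950 km.
At apoapsis, r = 17800 km.
Applying v² = μ(2/r − 1/a_t): v = 0.2146 km/s.

v = 215 m/s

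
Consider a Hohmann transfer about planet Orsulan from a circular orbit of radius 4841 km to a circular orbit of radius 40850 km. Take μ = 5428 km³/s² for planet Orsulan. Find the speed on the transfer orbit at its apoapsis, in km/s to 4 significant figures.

Transfer-ellipse semi-major axis a_t = (r₁ + r₂)/2 = (4841 + 40850)/2 = 22845.5 km.
At apoapsis, r = 40850 km.
Applying v² = μ(2/r − 1/a_t): v = 0.1678 km/s.

v = 0.1678 km/s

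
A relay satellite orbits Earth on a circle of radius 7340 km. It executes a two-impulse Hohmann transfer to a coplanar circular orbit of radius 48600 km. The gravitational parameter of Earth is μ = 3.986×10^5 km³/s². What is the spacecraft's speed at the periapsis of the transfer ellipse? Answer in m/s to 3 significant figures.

The Hohmann ellipse has a_t = (r₁ + r₂)/2 = 27970 km.
The periapsis of the transfer ellipse is at r = 7340 km.
From the vis-viva equation, v = √[μ(2/r − 1/a_t)] = 9.714 km/s.

v = 9710 m/s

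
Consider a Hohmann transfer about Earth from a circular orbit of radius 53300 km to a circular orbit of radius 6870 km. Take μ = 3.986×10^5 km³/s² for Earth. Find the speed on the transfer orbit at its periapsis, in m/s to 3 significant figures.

v = 10100 m/s

Semi-major axis of the transfer orbit: a_t = (53300 + 6870)/2 = 30085 km.
The periapsis of the transfer ellipse is at r = 6870 km.
Vis-viva: v = √[μ(2/r − 1/a_t)] = √[3.986×10^5 × (2/6870 − 1/30085)] = 10.14 km/s.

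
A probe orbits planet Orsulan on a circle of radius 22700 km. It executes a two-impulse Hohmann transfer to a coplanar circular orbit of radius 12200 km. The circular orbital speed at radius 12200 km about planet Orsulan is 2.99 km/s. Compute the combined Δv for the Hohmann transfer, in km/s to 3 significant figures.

From the circular-orbit relation v² = μ/r at r = 12200 km: μ = v²r = (2.99)² × 12200 = 1.09069×10^5 km³/s².
The Hohmann ellipse has a_t = (r₁ + r₂)/2 = 17450 km.
Circular speed at r₁: v₁ = √(μ/r₁) = √(1.09069×10^5/22700) = 2.19199 km/s.
Transfer-orbit speed at r₁ (vis-viva): v_a = √[μ(2/r₁ − 1/a_t)] = 1.83282 km/s.
First burn Δv₁ = |v_a − v₁| = 0.35917 km/s.
Circular speed at r₂: v₂ = √(μ/r₂) = 2.99000 km/s.
Transfer-orbit speed at r₂: v_p = √[μ(2/r₂ − 1/a_t)] = 3.41025 km/s.
Second burn Δv₂ = |v₂ − v_p| = 0.42025 km/s.
Total Δv = Δv₁ + Δv₂ = 0.7794 km/s.

Δv = 0.779 km/s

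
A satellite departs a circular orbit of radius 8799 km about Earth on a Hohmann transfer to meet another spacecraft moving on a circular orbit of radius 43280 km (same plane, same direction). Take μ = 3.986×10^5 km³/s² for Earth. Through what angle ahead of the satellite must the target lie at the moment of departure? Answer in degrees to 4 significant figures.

φ = 96.00°

The Hohmann ellipse has a_t = (r₁ + r₂)/2 = 26039.5 km.
The half-period of the transfer ellipse is t = π√(a_t³/μ) = 20910 s.
Target angular speed ω₂ = √(μ/r₂³) = 7.012×10^-5 rad/s.
Angle swept by the target during transfer: ω₂·t = 1.466 rad = 84.00°.
Arrival is 180° from departure on the ellipse, so φ = 180° − 84.00° = 96.00°.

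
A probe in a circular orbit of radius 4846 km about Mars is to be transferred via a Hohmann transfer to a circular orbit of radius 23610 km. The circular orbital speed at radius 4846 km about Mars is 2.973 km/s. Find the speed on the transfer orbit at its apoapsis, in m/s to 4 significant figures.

v = 786.1 m/s

From the circular-orbit relation v² = μ/r at r = 4846 km: μ = v²r = (2.973)² × 4846 = 42832.5 km³/s².
The Hohmann ellipse has a_t = (r₁ + r₂)/2 = 14228 km.
At apoapsis, r = 23610 km.
Applying v² = μ(2/r − 1/a_t): v = 0.7861 km/s.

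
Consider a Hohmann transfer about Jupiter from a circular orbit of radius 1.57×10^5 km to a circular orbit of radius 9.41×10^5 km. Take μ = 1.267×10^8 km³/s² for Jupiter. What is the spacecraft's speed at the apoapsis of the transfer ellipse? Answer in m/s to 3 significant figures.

v = 6210 m/s

Semi-major axis of the transfer orbit: a_t = (1.570×10^5 + 9.410×10^5)/2 = 5.490×10^5 km.
At apoapsis, r = 9.410×10^5 km.
Applying v² = μ(2/r − 1/a_t): v = 6.205 km/s.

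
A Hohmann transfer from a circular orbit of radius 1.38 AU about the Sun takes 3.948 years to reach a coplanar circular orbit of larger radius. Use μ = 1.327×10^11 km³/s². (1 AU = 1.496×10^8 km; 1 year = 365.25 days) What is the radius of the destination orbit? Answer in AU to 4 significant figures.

In km: r₁ = 1.38 × 1.496×10^8 = 2.06448×10^8 km.
Transfer time t = 3.948 years × 365.25 × 86400 s = 1.245894048×10^8 s, and t = π√(a_t³/μ).
So a_t = (μ t²/π²)^(1/3) = (1.327×10^11 × (1.245894048×10^8)² / π²)^(1/3) = 5.9317×10^8 km.
Since a_t = (r₁ + r₂)/2, r₂ = 2a_t − r₁ = 2×5.9317×10^8 − 2.06448×10^8 = 9.79892×10^8 km.
In AU: r₂ = 9.79892×10^8 / 1.496×10^8 = 6.550 AU.

r₂ = 6.550 AU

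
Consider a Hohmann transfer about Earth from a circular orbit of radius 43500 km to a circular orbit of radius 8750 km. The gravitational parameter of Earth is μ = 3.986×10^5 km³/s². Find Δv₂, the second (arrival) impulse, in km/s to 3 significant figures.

Δv₂ = 1.96 km/s

Transfer-ellipse semi-major axis a_t = (r₁ + r₂)/2 = (43500 + 8750)/2 = 26125 km.
On the circular orbit at r = 8750 km, v_c = √(μ/r) = 6.749 km/s.
Vis-viva on the transfer ellipse at r = 8750 km gives v_t = √[μ(2/r − 1/a_t)] = 8.709 km/s.
Δv₂ = |v_t − v_c| = |8.709 − 6.749| = 1.960 km/s.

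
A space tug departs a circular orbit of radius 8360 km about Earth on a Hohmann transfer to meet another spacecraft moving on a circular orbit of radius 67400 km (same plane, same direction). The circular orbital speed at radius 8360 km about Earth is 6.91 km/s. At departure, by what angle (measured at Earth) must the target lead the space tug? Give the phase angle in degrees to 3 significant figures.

From the circular-orbit relation v² = μ/r at r = 8360 km: μ = v²r = (6.91)² × 8360 = 3.99174×10^5 km³/s².
The Hohmann ellipse has a_t = (r₁ + r₂)/2 = 37880 km.
Transfer time t = π√(a_t³/μ) = 36659.3 s.
The target's mean motion on its circular orbit is ω₂ = √(μ/r₂³) = 3.61070×10^-5 rad/s.
Angle swept by the target during transfer: ω₂·t = 1.3237 rad = 75.84°.
Arrival is 180° from departure on the ellipse, so φ = 180° − 75.84° = 104°.

φ = 104°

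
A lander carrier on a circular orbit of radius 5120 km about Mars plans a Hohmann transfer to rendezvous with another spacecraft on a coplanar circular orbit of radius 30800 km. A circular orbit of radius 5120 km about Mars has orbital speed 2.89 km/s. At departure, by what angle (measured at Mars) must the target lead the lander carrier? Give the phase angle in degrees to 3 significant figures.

From the circular-orbit relation v² = μ/r at r = 5120 km: μ = v²r = (2.89)² × 5120 = 42762.8 km³/s².
Transfer-ellipse semi-major axis a_t = (r₁ + r₂)/2 = (5120 + 30800)/2 = 17960 km.
The half-period of the transfer ellipse is t = π√(a_t³/μ) = 36565.92 s.
The target's mean motion on its circular orbit is ω₂ = √(μ/r₂³) = 3.825663×10^-5 rad/s.
Angle swept by the target during transfer: ω₂·t = 1.398889 rad = 80.1504°.
The lander carrier traverses 180° on the transfer ellipse, so the target must lead by 180° − 80.1504° = 99.8°.

φ = 99.8°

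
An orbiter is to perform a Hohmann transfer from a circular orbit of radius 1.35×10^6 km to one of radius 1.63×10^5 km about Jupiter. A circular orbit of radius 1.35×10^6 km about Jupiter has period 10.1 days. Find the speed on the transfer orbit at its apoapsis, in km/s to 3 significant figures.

v = 4.51 km/s

From Kepler's third law T² = 4π²r³/μ at r = 1.35×10^6 km, T = 10.1 days = 10.1 × 86400 s = 8.7264×10^5 s: μ = 4π²r³/T² = 1.27553×10^8 km³/s².
Semi-major axis of the transfer orbit: a_t = (1.350×10^6 + 1.630×10^5)/2 = 7.565×10^5 km.
The apoapsis of the transfer ellipse is at r = 1.350×10^6 km.
Vis-viva: v = √[μ(2/r − 1/a_t)] = √[1.27553×10^8 × (2/1.350×10^6 − 1/7.565×10^5)] = 4.512 km/s.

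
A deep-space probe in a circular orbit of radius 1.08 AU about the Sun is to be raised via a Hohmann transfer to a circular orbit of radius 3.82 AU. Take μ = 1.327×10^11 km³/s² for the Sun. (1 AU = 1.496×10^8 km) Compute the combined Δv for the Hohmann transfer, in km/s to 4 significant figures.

In km: r₁ = 1.08 × 1.496×10^8 = 1.61568×10^8 km; r₂ = 3.82 × 1.496×10^8 = 5.71472×10^8 km.
Transfer-ellipse semi-major axis a_t = (r₁ + r₂)/2 = (1.61568×10^8 + 5.71472×10^8)/2 = 3.6652×10^8 km.
Circular speed at r₁: v₁ = √(μ/r₁) = √(1.327×10^11/1.61568×10^8) = 28.6588 km/s.
On the transfer ellipse at r₁, vis-viva gives v_p = √[μ(2/r₁ − 1/a_t)] = 35.7854 km/s.
First burn Δv₁ = |v_p − v₁| = 7.127 km/s.
At r₂, v₂ = √(μ/r₂) = 15.238 km/s.
Transfer-orbit speed at r₂: v_a = √[μ(2/r₂ − 1/a_t)] = 10.117 km/s.
Second burn Δv₂ = |v₂ − v_a| = 5.121 km/s.
Δv = Δv₁ + Δv₂ = 7.127 + 5.121 = 12.25 km/s.

Δv = 12.25 km/s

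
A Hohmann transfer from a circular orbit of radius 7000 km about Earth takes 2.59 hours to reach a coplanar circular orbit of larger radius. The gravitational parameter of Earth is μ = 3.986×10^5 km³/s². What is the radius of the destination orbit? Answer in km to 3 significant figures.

r₂ = 23400 km

Transfer time t = 2.59 hours = 9324 s, and t = π√(a_t³/μ).
So a_t = (μ t²/π²)^(1/3) = (3.986×10^5 × (9324)² / π²)^(1/3) = 15199 km.
Since a_t = (r₁ + r₂)/2, r₂ = 2a_t − r₁ = 2×15199 − 7000 = 23398 km.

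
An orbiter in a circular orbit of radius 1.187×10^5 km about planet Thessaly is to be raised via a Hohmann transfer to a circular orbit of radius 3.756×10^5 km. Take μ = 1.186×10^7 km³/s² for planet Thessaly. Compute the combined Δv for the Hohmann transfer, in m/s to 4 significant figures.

Semi-major axis of the transfer orbit: a_t = (1.187×10^5 + 3.756×10^5)/2 = 2.4715×10^5 km.
Circular speed at r₁: v₁ = √(μ/r₁) = √(1.186×10^7/1.187×10^5) = 9.9958 km/s.
Transfer-orbit speed at r₁ (vis-viva): v_p = √[μ(2/r₁ − 1/a_t)] = 12.323 km/s.
First burn Δv₁ = |v_p − v₁| = 2.327 km/s.
At r₂, v₂ = √(μ/r₂) = 5.619 km/s.
Transfer-orbit speed at r₂: v_a = √[μ(2/r₂ − 1/a_t)] = 3.894 km/s.
Second burn Δv₂ = |v₂ − v_a| = 1.725 km/s.
Δv = Δv₁ + Δv₂ = 2.327 + 1.725 = 4.052 km/s.

Δv = 4052 m/s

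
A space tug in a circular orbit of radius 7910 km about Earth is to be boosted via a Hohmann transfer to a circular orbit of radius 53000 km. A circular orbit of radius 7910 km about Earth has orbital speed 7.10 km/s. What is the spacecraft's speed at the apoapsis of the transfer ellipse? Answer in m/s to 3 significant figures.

From the circular-orbit relation v² = μ/r at r = 7910 km: μ = v²r = (7.10)² × 7910 = 3.98743×10^5 km³/s².
The Hohmann ellipse has a_t = (r₁ + r₂)/2 = 30455 km.
At apoapsis, r = 53000 km.
Applying v² = μ(2/r − 1/a_t): v = 1.398 km/s.

v = 1400 m/s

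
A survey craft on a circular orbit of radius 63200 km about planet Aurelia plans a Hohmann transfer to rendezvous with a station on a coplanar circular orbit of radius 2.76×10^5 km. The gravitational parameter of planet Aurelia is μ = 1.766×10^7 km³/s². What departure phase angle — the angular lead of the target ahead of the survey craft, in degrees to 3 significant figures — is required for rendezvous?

Semi-major axis of the transfer orbit: a_t = (63200 + 2.760×10^5)/2 = 1.696×10^5 km.
The half-period of the transfer ellipse is t = π√(a_t³/μ) = 52215 s.
The target's mean motion on its circular orbit is ω₂ = √(μ/r₂³) = 2.8982×10^-5 rad/s.
Angle swept by the target during transfer: ω₂·t = 1.5133 rad = 86.71°.
Arrival is 180° from departure on the ellipse, so φ = 180° − 86.71° = 93.3°.

φ = 93.3°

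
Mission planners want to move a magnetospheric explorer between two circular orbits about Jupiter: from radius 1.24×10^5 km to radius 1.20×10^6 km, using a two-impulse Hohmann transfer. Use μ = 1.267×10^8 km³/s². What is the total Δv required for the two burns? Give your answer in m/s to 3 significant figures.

Transfer-ellipse semi-major axis a_t = (r₁ + r₂)/2 = (1.240×10^5 + 1.200×10^6)/2 = 6.620×10^5 km.
Circular speed at r₁: v₁ = √(μ/r₁) = √(1.267×10^8/1.240×10^5) = 31.97 km/s.
On the transfer ellipse at r₁, v² = μ(2/r − 1/a) gives v_p = √[μ(2/r₁ − 1/a_t)] = 43.04 km/s.
First burn Δv₁ = |v_p − v₁| = 11.07 km/s.
Circular speed at r₂: v₂ = √(μ/r₂) = 10.275 km/s.
Transfer-orbit speed at r₂: v_a = √[μ(2/r₂ − 1/a_t)] = 4.4471 km/s.
Second burn Δv₂ = |v₂ − v_a| = 5.828 km/s.
Δv = Δv₁ + Δv₂ = 11.07 + 5.828 = 16.90 km/s.

Δv = 16900 m/s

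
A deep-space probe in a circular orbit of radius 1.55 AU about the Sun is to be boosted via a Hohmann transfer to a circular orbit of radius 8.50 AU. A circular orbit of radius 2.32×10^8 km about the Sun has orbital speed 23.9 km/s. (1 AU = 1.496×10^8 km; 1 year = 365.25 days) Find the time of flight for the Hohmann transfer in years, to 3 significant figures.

From the circular-orbit relation v² = μ/r at r = 2.32×10^8 km: μ = v²r = (23.9)² × 2.32×10^8 = 1.32521×10^11 km³/s².
In km: r₁ = 1.55 × 1.496×10^8 = 2.3188×10^8 km; r₂ = 8.50 × 1.496×10^8 = 1.2716×10^9 km.
Semi-major axis of the transfer orbit: a_t = (2.3188×10^8 + 1.2716×10^9)/2 = 7.5174×10^8 km.
Half the transfer-orbit period gives t = π√(a_t³/μ) = 1.779×10^8 s.
Converting: 1.779×10^8 s ÷ 3.15576×10^7 s/year (365.25 × 86400) = 5.64 years.

t = 5.64 years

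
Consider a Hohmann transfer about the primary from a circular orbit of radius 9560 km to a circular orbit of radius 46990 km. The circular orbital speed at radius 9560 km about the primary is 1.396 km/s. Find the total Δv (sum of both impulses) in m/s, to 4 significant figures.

From the circular-orbit relation v² = μ/r at r = 9560 km: μ = v²r = (1.396)² × 9560 = 18630.7 km³/s².
Transfer-ellipse semi-major axis a_t = (r₁ + r₂)/2 = (9560 + 46990)/2 = 28275 km.
At r₁ the circular-orbit speed is v₁ = √(μ/r₁) = 1.39600 km/s.
On the transfer ellipse at r₁, v² = μ(2/r − 1/a) gives v_p = √[μ(2/r₁ − 1/a_t)] = 1.79964 km/s.
First burn Δv₁ = |v_p − v₁| = 0.40364 km/s.
Circular speed at r₂: v₂ = √(μ/r₂) = 0.6296680 km/s.
Transfer-orbit speed at r₂: v_a = √[μ(2/r₂ − 1/a_t)] = 0.3661333 km/s.
Second burn Δv₂ = |v₂ − v_a| = 0.26353 km/s.
Total Δv = Δv₁ + Δv₂ = 0.6672 km/s.

Δv = 667.2 m/s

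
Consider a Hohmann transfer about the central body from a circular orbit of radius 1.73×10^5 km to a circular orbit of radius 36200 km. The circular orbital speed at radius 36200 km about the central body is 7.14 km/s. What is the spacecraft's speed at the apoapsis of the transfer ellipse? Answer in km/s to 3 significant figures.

v = 1.92 km/s

From the circular-orbit relation v² = μ/r at r = 36200 km: μ = v²r = (7.14)² × 36200 = 1.84546×10^6 km³/s².
Semi-major axis of the transfer orbit: a_t = (1.730×10^5 + 36200)/2 = 1.046×10^5 km.
At apoapsis, r = 1.730×10^5 km.
Vis-viva: v = √[μ(2/r − 1/a_t)] = √[1.84546×10^6 × (2/1.730×10^5 − 1/1.046×10^5)] = 1.921 km/s.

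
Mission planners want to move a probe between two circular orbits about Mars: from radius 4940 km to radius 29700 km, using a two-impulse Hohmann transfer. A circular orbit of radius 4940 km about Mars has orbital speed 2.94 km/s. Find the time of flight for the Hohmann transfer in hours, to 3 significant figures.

t = 9.63 hours

From the circular-orbit relation v² = μ/r at r = 4940 km: μ = v²r = (2.94)² × 4940 = 42699.4 km³/s².
Semi-major axis of the transfer orbit: a_t = (4940 + 29700)/2 = 17320 km.
By Kepler's third law the transfer-orbit period is T = 2π√(a_t³/μ), so t = T/2 = 34655 s.
Converting: 34655 s ÷ 3600 s/hour = 9.63 hours.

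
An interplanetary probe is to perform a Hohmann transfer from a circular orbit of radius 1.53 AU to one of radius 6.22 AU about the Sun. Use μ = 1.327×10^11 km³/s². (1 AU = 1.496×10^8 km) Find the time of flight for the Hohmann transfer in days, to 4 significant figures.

t = 1393 days

In km: r₁ = 1.53 × 1.496×10^8 = 2.28888×10^8 km; r₂ = 6.22 × 1.496×10^8 = 9.30512×10^8 km.
The Hohmann ellipse has a_t = (r₁ + r₂)/2 = 5.797×10^8 km.
Half the transfer-orbit period gives t = π√(a_t³/μ) = 1.2037×10^8 s.
Converting: 1.2037×10^8 s ÷ 86400 s/day = 1393 days.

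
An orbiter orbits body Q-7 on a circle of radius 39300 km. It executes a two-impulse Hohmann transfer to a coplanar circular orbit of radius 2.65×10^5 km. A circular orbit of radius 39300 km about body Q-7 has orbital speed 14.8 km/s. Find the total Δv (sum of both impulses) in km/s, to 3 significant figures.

From the circular-orbit relation v² = μ/r at r = 39300 km: μ = v²r = (14.8)² × 39300 = 8.60827×10^6 km³/s².
The Hohmann ellipse has a_t = (r₁ + r₂)/2 = 1.5215×10^5 km.
Circular speed at r₁: v₁ = √(μ/r₁) = √(8.60827×10^6/39300) = 14.800 km/s.
Transfer-orbit speed at r₁ (v² = μ(2/r − 1/a)): v_p = √[μ(2/r₁ − 1/a_t)] = 19.532 km/s.
First burn Δv₁ = |v_p − v₁| = 4.732 km/s.
Circular speed at r₂: v₂ = √(μ/r₂) = 5.6995 km/s.
Transfer-orbit speed at r₂: v_a = √[μ(2/r₂ − 1/a_t)] = 2.8966 km/s.
Second burn Δv₂ = |v₂ − v_a| = 2.803 km/s.
Total Δv = Δv₁ + Δv₂ = 7.535 km/s.

Δv = 7.53 km/s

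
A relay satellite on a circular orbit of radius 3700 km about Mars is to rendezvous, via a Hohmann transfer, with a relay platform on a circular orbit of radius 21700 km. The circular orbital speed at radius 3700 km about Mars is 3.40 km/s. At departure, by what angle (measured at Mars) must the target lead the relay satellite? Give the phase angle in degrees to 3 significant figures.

From the circular-orbit relation v² = μ/r at r = 3700 km: μ = v²r = (3.40)² × 3700 = 42772.0 km³/s².
Semi-major axis of the transfer orbit: a_t = (3700 + 21700)/2 = 12700 km.
Transfer time t = π√(a_t³/μ) = 21740 s.
The target's mean motion on its circular orbit is ω₂ = √(μ/r₂³) = 6.470×10^-5 rad/s.
Angle swept by the target during transfer: ω₂·t = 1.4066 rad = 80.59°.
Arrival is 180° from departure on the ellipse, so φ = 180° − 80.59° = 99.4°.

φ = 99.4°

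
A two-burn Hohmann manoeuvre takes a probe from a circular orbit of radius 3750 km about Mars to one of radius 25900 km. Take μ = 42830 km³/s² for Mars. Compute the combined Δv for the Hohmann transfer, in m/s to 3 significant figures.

Δv = 1730 m/s

Transfer-ellipse semi-major axis a_t = (r₁ + r₂)/2 = (3750 + 25900)/2 = 14825 km.
At r₁ the circular-orbit speed is v₁ = √(μ/r₁) = 3.3795 km/s.
Transfer-orbit speed at r₁ (v² = μ(2/r − 1/a)): v_p = √[μ(2/r₁ − 1/a_t)] = 4.4669 km/s.
First burn Δv₁ = |v_p − v₁| = 1.0874 km/s.
Circular speed at r₂: v₂ = √(μ/r₂) = 1.28595 km/s.
Transfer-orbit speed at r₂: v_a = √[μ(2/r₂ − 1/a_t)] = 0.646759 km/s.
Second burn Δv₂ = |v₂ − v_a| = 0.63919 km/s.
Δv = Δv₁ + Δv₂ = 1.0874 + 0.63919 = 1.727 km/s.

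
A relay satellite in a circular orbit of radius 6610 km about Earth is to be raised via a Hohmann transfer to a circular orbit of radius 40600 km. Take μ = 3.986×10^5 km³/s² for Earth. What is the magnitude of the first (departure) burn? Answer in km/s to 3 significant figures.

The Hohmann ellipse has a_t = (r₁ + r₂)/2 = 23605 km.
Circular speed at r = 6610 km: v_c = √(μ/r) = 7.76547 km/s.
Vis-viva on the transfer ellipse at r = 6610 km gives v_t = √[μ(2/r − 1/a_t)] = 10.1842 km/s.
Δv₁ = |v_t − v_c| = |10.1842 − 7.76547| = 2.419 km/s.

Δv₁ = 2.42 km/s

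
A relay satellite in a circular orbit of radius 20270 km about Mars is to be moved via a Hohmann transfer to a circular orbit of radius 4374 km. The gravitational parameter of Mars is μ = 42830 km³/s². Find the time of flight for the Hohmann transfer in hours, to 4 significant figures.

t = 5.768 hours

Semi-major axis of the transfer orbit: a_t = (20270 + 4374)/2 = 12322 km.
Half the transfer-orbit period gives t = π√(a_t³/μ) = 20763.4 s.
Converting: 20763.4 s ÷ 3600 s/hour = 5.768 hours.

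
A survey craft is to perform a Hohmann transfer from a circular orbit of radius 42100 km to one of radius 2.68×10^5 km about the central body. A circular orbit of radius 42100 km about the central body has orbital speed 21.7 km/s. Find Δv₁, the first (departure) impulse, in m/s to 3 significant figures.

From the circular-orbit relation v² = μ/r at r = 42100 km: μ = v²r = (21.7)² × 42100 = 1.98245×10^7 km³/s².
The Hohmann ellipse has a_t = (r₁ + r₂)/2 = 1.5505×10^5 km.
On the circular orbit at r = 42100 km, v_c = √(μ/r) = 21.700 km/s.
Vis-viva on the transfer ellipse at r = 42100 km gives v_t = √[μ(2/r − 1/a_t)] = 28.529 km/s.
Δv₁ = |v_t − v_c| = |28.529 − 21.700| = 6.829 km/s.

Δv₁ = 6830 m/s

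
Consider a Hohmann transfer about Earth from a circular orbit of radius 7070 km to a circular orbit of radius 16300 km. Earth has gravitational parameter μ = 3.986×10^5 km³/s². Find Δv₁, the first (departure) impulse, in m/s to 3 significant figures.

Δv₁ = 1360 m/s

The Hohmann ellipse has a_t = (r₁ + r₂)/2 = 11685 km.
Circular speed at r = 7070 km: v_c = √(μ/r) = 7.5086 km/s.
Transfer-orbit speed at the same r (vis-viva, a = a_t): v_t = √[μ(2/r − 1/a_t)] = 8.8683 km/s.
Δv₁ = |v_t − v_c| = |8.8683 − 7.5086| = 1.360 km/s.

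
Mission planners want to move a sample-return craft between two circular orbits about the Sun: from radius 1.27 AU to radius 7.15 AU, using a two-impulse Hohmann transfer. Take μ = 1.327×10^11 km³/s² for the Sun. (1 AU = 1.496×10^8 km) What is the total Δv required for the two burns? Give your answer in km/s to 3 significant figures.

In km: r₁ = 1.27 × 1.496×10^8 = 1.89992×10^8 km; r₂ = 7.15 × 1.496×10^8 = 1.06964×10^9 km.
The Hohmann ellipse has a_t = (r₁ + r₂)/2 = 6.29816×10^8 km.
Circular speed at r₁: v₁ = √(μ/r₁) = √(1.327×10^11/1.89992×10^8) = 26.428 km/s.
Transfer-orbit speed at r₁ (vis-viva): v_p = √[μ(2/r₁ − 1/a_t)] = 34.441 km/s.
First burn Δv₁ = |v_p − v₁| = 8.013 km/s.
Circular speed at r₂: v₂ = √(μ/r₂) = 11.1382 km/s.
Transfer-orbit speed at r₂: v_a = √[μ(2/r₂ − 1/a_t)] = 6.11755 km/s.
Second burn Δv₂ = |v₂ − v_a| = 5.021 km/s.
Δv = Δv₁ + Δv₂ = 8.013 + 5.021 = 13.03 km/s.

Δv = 13.0 km/s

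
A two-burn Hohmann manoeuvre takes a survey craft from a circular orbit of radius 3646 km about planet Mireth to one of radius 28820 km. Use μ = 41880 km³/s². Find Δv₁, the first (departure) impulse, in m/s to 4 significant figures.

Δv₁ = 1127 m/s

Transfer-ellipse semi-major axis a_t = (r₁ + r₂)/2 = (3646 + 28820)/2 = 16233 km.
Circular speed at r = 3646 km: v_c = √(μ/r) = 3.389 km/s.
Transfer-orbit speed at the same r (vis-viva, a = a_t): v_t = √[μ(2/r − 1/a_t)] = 4.516 km/s.
Δv₁ = |v_t − v_c| = |4.516 − 3.389| = 1.127 km/s.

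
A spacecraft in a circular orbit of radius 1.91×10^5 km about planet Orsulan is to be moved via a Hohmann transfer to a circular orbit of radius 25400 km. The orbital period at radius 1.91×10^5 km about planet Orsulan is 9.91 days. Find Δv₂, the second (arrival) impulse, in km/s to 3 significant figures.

Δv₂ = 1.26 km/s

From Kepler's third law T² = 4π²r³/μ at r = 1.91×10^5 km, T = 9.91 days = 9.91 × 86400 s = 8.56224×10^5 s: μ = 4π²r³/T² = 3.75219×10^5 km³/s².
Transfer-ellipse semi-major axis a_t = (r₁ + r₂)/2 = (1.910×10^5 + 25400)/2 = 1.082×10^5 km.
Circular speed at r = 25400 km: v_c = √(μ/r) = 3.8435 km/s.
Transfer-orbit speed at the same r (vis-viva, a = a_t): v_t = √[μ(2/r − 1/a_t)] = 5.1066 km/s.
Δv₂ = |v_t − v_c| = |5.1066 − 3.8435| = 1.263 km/s.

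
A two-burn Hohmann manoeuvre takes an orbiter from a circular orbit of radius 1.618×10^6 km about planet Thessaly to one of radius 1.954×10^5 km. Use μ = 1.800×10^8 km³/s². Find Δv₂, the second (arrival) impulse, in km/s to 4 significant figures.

Semi-major axis of the transfer orbit: a_t = (1.618×10^6 + 1.954×10^5)/2 = 9.067×10^5 km.
On the circular orbit at r = 1.954×10^5 km, v_c = √(μ/r) = 30.35 km/s.
Transfer-orbit speed at the same r (vis-viva, a = a_t): v_t = √[μ(2/r − 1/a_t)] = 40.54 km/s.
Δv₂ = |v_t − v_c| = |40.54 − 30.35| = 10.19 km/s.

Δv₂ = 10.19 km/s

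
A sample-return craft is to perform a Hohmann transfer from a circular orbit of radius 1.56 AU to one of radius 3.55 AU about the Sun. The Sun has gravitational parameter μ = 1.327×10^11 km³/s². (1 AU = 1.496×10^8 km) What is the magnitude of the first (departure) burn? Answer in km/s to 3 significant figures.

Δv₁ = 4.26 km/s

In km: r₁ = 1.56 × 1.496×10^8 = 2.33376×10^8 km; r₂ = 3.55 × 1.496×10^8 = 5.3108×10^8 km.
Transfer-ellipse semi-major axis a_t = (r₁ + r₂)/2 = (2.33376×10^8 + 5.3108×10^8)/2 = 3.82228×10^8 km.
Circular speed at r = 2.33376×10^8 km: v_c = √(μ/r) = 23.846 km/s.
Vis-viva on the transfer ellipse at r = 2.33376×10^8 km gives v_t = √[μ(2/r − 1/a_t)] = 28.108 km/s.
Δv₁ = |v_t − v_c| = |28.108 − 23.846| = 4.262 km/s.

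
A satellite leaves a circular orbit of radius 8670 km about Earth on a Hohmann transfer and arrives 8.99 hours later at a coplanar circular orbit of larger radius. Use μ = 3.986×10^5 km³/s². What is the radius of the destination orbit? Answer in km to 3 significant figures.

Transfer time t = 8.99 hours = 32364 s, and t = π√(a_t³/μ).
So a_t = (μ t²/π²)^(1/3) = (3.986×10^5 × (32364)² / π²)^(1/3) = 34843 km.
Since a_t = (r₁ + r₂)/2, r₂ = 2a_t − r₁ = 2×34843 − 8670 = 61016 km.

r₂ = 61000 km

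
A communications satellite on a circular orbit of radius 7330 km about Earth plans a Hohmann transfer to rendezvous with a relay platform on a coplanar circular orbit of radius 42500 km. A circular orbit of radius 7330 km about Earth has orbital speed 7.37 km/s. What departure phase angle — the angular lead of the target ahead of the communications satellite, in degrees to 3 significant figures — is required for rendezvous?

φ = 99.2°

From the circular-orbit relation v² = μ/r at r = 7330 km: μ = v²r = (7.37)² × 7330 = 3.98143×10^5 km³/s².
Transfer-ellipse semi-major axis a_t = (r₁ + r₂)/2 = (7330 + 42500)/2 = 24915 km.
The half-period of the transfer ellipse is t = π√(a_t³/μ) = 19580 s.
Target angular speed ω₂ = √(μ/r₂³) = 7.202×10^-5 rad/s.
Angle swept by the target during transfer: ω₂·t = 1.410 rad = 80.79°.
The communications satellite traverses 180° on the transfer ellipse, so the target must lead by 180° − 80.79° = 99.2°.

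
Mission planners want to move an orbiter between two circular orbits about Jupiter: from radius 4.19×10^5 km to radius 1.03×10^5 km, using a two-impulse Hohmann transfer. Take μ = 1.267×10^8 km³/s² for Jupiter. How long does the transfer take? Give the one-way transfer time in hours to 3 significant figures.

The Hohmann ellipse has a_t = (r₁ + r₂)/2 = 2.610×10^5 km.
Half the transfer-orbit period gives t = π√(a_t³/μ) = 37220 s.
Converting: 37220 s ÷ 3600 s/hour = 10.3 hours.

t = 10.3 hours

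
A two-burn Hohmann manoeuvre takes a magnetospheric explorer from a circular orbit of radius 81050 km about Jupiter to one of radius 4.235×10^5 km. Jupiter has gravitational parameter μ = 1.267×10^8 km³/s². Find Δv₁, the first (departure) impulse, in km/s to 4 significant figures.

Semi-major axis of the transfer orbit: a_t = (81050 + 4.235×10^5)/2 = 2.52275×10^5 km.
Circular speed at r = 81050 km: v_c = √(μ/r) = 39.54 km/s.
Vis-viva on the transfer ellipse at r = 81050 km gives v_t = √[μ(2/r − 1/a_t)] = 51.23 km/s.
Δv₁ = |v_t − v_c| = |51.23 − 39.54| = 11.69 km/s.

Δv₁ = 11.69 km/s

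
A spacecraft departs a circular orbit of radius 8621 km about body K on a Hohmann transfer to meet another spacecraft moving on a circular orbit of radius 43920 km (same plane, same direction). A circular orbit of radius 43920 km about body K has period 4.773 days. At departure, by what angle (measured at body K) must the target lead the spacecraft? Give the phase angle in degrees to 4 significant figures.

φ = 96.73°

From Kepler's third law T² = 4π²r³/μ at r = 43920 km, T = 4.773 days = 4.773 × 86400 s = 4.123872×10^5 s: μ = 4π²r³/T² = 19666.9 km³/s².
The Hohmann ellipse has a_t = (r₁ + r₂)/2 = 26270.5 km.
The half-period of the transfer ellipse is t = π√(a_t³/μ) = 95386 s.
The target's mean motion on its circular orbit is ω₂ = √(μ/r₂³) = 1.5236×10^-5 rad/s.
Angle swept by the target during transfer: ω₂·t = 1.4533 rad = 83.27°.
Arrival is 180° from departure on the ellipse, so φ = 180° − 83.27° = 96.73°.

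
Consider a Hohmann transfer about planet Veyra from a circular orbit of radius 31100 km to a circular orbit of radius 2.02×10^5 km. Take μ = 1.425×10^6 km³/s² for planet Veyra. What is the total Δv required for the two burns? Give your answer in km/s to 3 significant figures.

Δv = 3.43 km/s

Transfer-ellipse semi-major axis a_t = (r₁ + r₂)/2 = (31100 + 2.020×10^5)/2 = 1.1655×10^5 km.
Circular speed at r₁: v₁ = √(μ/r₁) = √(1.425×10^6/31100) = 6.769 km/s.
Transfer-orbit speed at r₁ (vis-viva): v_p = √[μ(2/r₁ − 1/a_t)] = 8.911 km/s.
First burn Δv₁ = |v_p − v₁| = 2.142 km/s.
Circular speed at r₂: v₂ = √(μ/r₂) = 2.656 km/s.
Transfer-orbit speed at r₂: v_a = √[μ(2/r₂ − 1/a_t)] = 1.372 km/s.
Second burn Δv₂ = |v₂ − v_a| = 1.284 km/s.
Total Δv = Δv₁ + Δv₂ = 3.426 km/s.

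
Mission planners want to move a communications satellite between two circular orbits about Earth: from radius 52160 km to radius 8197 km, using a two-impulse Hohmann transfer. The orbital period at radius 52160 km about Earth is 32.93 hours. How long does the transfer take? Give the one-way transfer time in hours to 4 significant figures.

t = 7.246 hours

From Kepler's third law T² = 4π²r³/μ at r = 52160 km, T = 32.93 hours = 32.93 × 3600 s = 1.18548×10^5 s: μ = 4π²r³/T² = 3.98643×10^5 km³/s².
Transfer-ellipse semi-major axis a_t = (r₁ + r₂)/2 = (52160 + 8197)/2 = 30178.5 km.
Half the transfer-orbit period gives t = π√(a_t³/μ) = 26086 s.
Converting: 26086 s ÷ 3600 s/hour = 7.246 hours.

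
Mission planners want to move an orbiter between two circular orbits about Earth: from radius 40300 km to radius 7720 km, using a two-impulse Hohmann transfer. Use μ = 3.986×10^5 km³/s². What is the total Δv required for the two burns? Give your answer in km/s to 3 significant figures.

Δv = 3.49 km/s

Semi-major axis of the transfer orbit: a_t = (40300 + 7720)/2 = 24010 km.
At r₁ the circular-orbit speed is v₁ = √(μ/r₁) = 3.144967 km/s.
Transfer-orbit speed at r₁ (vis-viva): v_a = √[μ(2/r₁ − 1/a_t)] = 1.783318 km/s.
First burn Δv₁ = |v_a − v₁| = 1.3616 km/s.
Circular speed at r₂: v₂ = √(μ/r₂) = 7.18555 km/s.
Transfer-orbit speed at r₂: v_p = √[μ(2/r₂ − 1/a_t)] = 9.30929 km/s.
Second burn Δv₂ = |v₂ − v_p| = 2.1237 km/s.
Total Δv = Δv₁ + Δv₂ = 3.485 km/s.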